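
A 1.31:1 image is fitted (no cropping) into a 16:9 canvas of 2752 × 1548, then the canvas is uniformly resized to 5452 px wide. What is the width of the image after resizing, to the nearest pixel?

4017 px

Fitted into 2752×1548, the image spans the height; its width is 1548 × 1.310 ≈ 2027.88 px.
Scaling 2752 → 5452 is ×1.9811, so the width becomes 2027.88 × 1.9811 ≈ 4017.44 px.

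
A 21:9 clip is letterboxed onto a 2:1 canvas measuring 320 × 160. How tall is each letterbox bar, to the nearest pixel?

11 px

Since 2.333 > 2.000, the clip is width-limited.
Content height = 320 × 9/21 ≈ 137.14 px.
160 − 137.14 = 22.86 px of bars (11.43 each).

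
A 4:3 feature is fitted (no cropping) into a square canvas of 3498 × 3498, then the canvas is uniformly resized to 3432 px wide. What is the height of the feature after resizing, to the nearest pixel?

2574 px

Fitted into 3498×3498, the feature spans the width; its height is 3498 × 3/4 ≈ 2623.50 px.
Scaling 3498 → 3432 is ×0.9811, so the height becomes 2623.50 × 0.9811 ≈ 2574.00 px.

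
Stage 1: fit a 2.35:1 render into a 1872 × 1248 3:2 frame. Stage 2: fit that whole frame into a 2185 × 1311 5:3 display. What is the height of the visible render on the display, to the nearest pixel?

837 px

2.35:1 in 1872×1248: fills the width, so the render is 1872.00 × 796.60.
Second fit — the 3:2 canvas into 2185×1311 spans the height: 1966.50 × 1311.00 (×1.0505 from 1872×1248).
So the render's height is 796.60 × 1.0505 ≈ 836.81.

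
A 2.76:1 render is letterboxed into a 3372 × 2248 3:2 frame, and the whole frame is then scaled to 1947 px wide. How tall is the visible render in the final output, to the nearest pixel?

705 px

At 3372×2248 the render is width-limited, so height = 3372 / 2.760 ≈ 1221.74 px.
Scaling 3372 → 1947 is ×0.5774, so the height becomes 1221.74 × 0.5774 ≈ 705.43 px.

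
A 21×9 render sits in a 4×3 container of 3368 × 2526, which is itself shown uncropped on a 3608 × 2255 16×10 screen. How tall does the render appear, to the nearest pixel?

First fit — 21×9 into 3368×2526 spans the width: 3368.00 × 1443.43.
The 4×3 canvas is height-limited in 3608×2255, giving 3006.67 × 2255.00; scale factor 0.8927.
Applying the same ×0.8927: 1443.43 → 1288.57.

1289 px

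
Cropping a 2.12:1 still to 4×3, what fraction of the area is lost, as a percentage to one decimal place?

4×3 is narrower than 2.12:1, so the crop keeps the full height and trims the width.
Area ratio = (1.333)/(2.120) = 62.89%; the remaining 37.11% is cropped out.

37.1%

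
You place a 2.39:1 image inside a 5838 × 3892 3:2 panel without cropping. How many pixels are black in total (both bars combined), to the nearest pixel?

Since 2.390 > 1.500, the image is width-limited.
That makes the image 2442.6778 px tall (5838 / 2.390).
Leftover height: 3892 − 2442.6778 = 1449.3222 px.
Bar area = 1449.3222 × 5838 ≈ 8461143 px.

8461143 pixels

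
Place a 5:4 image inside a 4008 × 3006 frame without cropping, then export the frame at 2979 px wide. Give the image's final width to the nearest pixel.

Fitted into 4008×3006, the image spans the height; its width is 3006 × 5/4 ≈ 3757.50 px.
Resizing to 2979 px wide multiplies everything by 0.7433: 3757.50 → 2792.81 px.

2793 px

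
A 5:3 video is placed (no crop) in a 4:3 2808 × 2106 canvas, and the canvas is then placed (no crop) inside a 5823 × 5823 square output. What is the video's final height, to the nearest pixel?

5:3 in 2808×2106: fills the width, so the video is 2808.00 × 1684.80.
The 4:3 canvas is width-limited in 5823×5823, giving 5823.00 × 4367.25; scale factor 2.0737.
So the video's height is 1684.80 × 2.0737 ≈ 3493.80.

3494 px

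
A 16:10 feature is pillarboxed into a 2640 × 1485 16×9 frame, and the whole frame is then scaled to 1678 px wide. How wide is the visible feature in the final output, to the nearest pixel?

Fitted into 2640×1485, the feature spans the height; its width is 1485 × 16/10 ≈ 2376.00 px.
Resizing to 1678 px wide multiplies everything by 0.6356: 2376.00 → 1510.20 px.

1510 px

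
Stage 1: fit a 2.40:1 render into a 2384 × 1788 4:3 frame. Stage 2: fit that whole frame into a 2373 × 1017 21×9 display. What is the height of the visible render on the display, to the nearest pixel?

First fit — 2.40:1 into 2384×1788 spans the width: 2384.00 × 993.33.
Second fit — the 4:3 canvas into 2373×1017 spans the height: 1356.00 × 1017.00 (×0.5688 from 2384×1788).
The render scales with it: height 993.33 × 0.5688 ≈ 565.00.

565 px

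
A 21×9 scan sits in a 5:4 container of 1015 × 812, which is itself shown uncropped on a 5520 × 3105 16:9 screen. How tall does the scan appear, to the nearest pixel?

1663 px

21×9 in 1015×812: fills the width, so the scan is 1015.00 × 435.00.
Second fit — the 5:4 canvas into 5520×3105 spans the height: 3881.25 × 3105.00 (×3.8239 from 1015×812).
So the scan's height is 435.00 × 3.8239 ≈ 1663.39.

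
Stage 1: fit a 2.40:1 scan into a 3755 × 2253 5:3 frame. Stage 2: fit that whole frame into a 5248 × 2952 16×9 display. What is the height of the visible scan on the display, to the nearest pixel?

2050 px

First fit — 2.40:1 into 3755×2253 spans the width: 3755.00 × 1564.58.
The 5:3 canvas is height-limited in 5248×2952, giving 4920.00 × 2952.00; scale factor 1.3103.
So the scan's height is 1564.58 × 1.3103 ≈ 2050.00.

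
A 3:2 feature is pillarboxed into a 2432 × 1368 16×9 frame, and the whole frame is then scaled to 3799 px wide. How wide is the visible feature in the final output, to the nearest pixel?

At 2432×1368 the feature is height-limited, so width = 1368 × 3/2 ≈ 2052.00 px.
The frame scales by 3799/2432 = 1.5621; 2052.00 × 1.5621 ≈ 3205.41 px.

3205 px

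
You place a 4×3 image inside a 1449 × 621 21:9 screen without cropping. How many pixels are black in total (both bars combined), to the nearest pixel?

4×3 (1.333) < 21:9 (2.333), so the image fills the height.
That makes the image 828.0000 px wide (621 × 4/3).
Black = 1449 − 828.0000 = 621.0000 px.
Across the 621-px span: 621.0000 × 621 ≈ 385641 px.

385641 pixels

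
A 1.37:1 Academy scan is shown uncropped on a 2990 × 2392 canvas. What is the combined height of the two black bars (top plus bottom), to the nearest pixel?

210 px

Since 1.370 > 1.250, the scan is width-limited.
Content height = 2990 / 1.370 ≈ 2182.48 px.
Black = 2392 − 2182.48 = 209.52 px.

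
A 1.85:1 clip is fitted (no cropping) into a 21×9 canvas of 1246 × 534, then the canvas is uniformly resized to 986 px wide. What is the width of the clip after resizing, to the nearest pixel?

782 px

In the 1246×534 frame the clip fills the height: width = 534 × 1.850 ≈ 987.90 px.
The frame scales by 986/1246 = 0.7913; 987.90 × 0.7913 ≈ 781.76 px.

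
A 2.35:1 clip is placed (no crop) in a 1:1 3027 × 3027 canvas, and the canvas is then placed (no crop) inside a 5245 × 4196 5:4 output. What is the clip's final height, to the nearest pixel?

2.35:1 in 3027×3027: fills the width, so the clip is 3027.00 × 1288.09.
The 1:1 canvas is height-limited in 5245×4196, giving 4196.00 × 4196.00; scale factor 1.3862.
Applying the same ×1.3862: 1288.09 → 1785.53.

1786 px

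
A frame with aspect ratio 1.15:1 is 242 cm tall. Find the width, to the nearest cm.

Width = 242 × 1.150 = 278.30.

278 cm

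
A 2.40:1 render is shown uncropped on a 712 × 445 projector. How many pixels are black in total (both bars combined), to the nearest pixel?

105613 pixels

2.40:1 (2.400) > 16×10 (1.600), so the render fills the width.
That makes the image 296.6667 px tall (712 / 2.400).
445 − 296.6667 = 148.3333 px of bars.
Across the 712-px span: 148.3333 × 712 ≈ 105613 px.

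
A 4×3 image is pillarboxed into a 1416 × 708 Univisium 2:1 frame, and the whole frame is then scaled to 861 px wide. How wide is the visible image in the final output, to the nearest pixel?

574 px

In the 1416×708 frame the image fills the height: width = 708 × 4/3 ≈ 944.00 px.
Resizing to 861 px wide multiplies everything by 0.6081: 944.00 → 574.00 px.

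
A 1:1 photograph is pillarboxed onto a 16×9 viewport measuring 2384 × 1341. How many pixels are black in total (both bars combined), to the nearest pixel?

1398663 pixels

1:1 is narrower than 16×9, so it spans the full height.
The photograph is 1341 × 1/1 ≈ 1341.0000 px wide.
2384 − 1341.0000 = 1043.0000 px of bars.
Bar area = 1043.0000 × 1341 ≈ 1398663 px.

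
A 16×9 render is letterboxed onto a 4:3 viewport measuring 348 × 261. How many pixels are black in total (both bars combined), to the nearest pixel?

16×9 is wider than 4:3, so it spans the full width.
That makes the image 195.7500 px tall (348 × 9/16).
Black = 261 − 195.7500 = 65.2500 px.
Across the 348-px span: 65.2500 × 348 ≈ 22707 px.

22707 pixels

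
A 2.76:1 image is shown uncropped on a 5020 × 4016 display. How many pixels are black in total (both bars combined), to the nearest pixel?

11029740 pixels

Since 2.760 > 1.250, the image is width-limited.
Content height = 5020 / 2.760 ≈ 1818.8406 px.
4016 − 1818.8406 = 2197.1594 px of bars.
Across the 5020-px span: 2197.1594 × 5020 ≈ 11029740 px.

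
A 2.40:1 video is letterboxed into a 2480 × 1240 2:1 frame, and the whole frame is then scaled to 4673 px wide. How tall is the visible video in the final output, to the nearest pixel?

1947 px

At 2480×1240 the video is width-limited, so height = 2480 / 2.400 ≈ 1033.33 px.
Scaling 2480 → 4673 is ×1.8843, so the height becomes 1033.33 × 1.8843 ≈ 1947.08 px.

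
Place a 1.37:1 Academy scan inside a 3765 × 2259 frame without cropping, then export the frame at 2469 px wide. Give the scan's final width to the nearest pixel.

2030 px

At 3765×2259 the scan is height-limited, so width = 2259 × 1.370 ≈ 3094.83 px.
Scaling 3765 → 2469 is ×0.6558, so the width becomes 3094.83 × 0.6558 ≈ 2029.52 px.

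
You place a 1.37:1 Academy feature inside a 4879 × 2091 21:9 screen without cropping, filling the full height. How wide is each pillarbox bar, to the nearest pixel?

The feature is 2091 × 1.370 ≈ 2864.67 px wide.
Leftover width: 4879 − 2864.67 = 2014.33 px → 1007.16 each side.

1007 px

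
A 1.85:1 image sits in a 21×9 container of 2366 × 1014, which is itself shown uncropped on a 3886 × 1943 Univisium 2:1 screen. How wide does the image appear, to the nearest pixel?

3081 px

Inside the 2366×1014 canvas the image is height-limited at 1875.90 × 1014.00.
The 21×9 canvas is width-limited in 3886×1943, giving 3886.00 × 1665.43; scale factor 1.6424.
Applying the same ×1.6424: 1875.90 → 3081.04.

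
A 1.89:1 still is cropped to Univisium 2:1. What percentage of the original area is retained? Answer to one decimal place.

94.5%

Going from 1.89:1 to Univisium 2:1 means cutting height while keeping width.
Fraction kept = (1.890)/(2.000) ≈ 94.50%.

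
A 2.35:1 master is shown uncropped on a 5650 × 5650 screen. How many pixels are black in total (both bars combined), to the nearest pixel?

18338457 pixels

2.35:1 (2.350) > square (1.000), so the master fills the width.
That makes the image 2404.2553 px tall (5650 / 2.350).
Leftover height: 5650 − 2404.2553 = 3245.7447 px.
Across the 5650-px span: 3245.7447 × 5650 ≈ 18338457 px.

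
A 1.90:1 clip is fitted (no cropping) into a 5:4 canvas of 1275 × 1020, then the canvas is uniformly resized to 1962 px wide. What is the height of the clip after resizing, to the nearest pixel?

1033 px

Fitted into 1275×1020, the clip spans the width; its height is 1275 / 1.900 ≈ 671.05 px.
Scaling 1275 → 1962 is ×1.5388, so the height becomes 671.05 × 1.5388 ≈ 1032.63 px.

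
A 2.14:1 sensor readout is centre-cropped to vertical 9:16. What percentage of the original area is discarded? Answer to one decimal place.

The height stays; only width is cut (since vertical 9:16 is narrower than 2.14:1).
Fraction kept = (0.562)/(2.140) ≈ 26.29%, so 73.71% is lost.

73.7%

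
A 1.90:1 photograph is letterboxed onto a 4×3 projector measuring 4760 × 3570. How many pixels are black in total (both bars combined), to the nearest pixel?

5068147 pixels

Since 1.900 > 1.333, the photograph is width-limited.
That makes the image 2505.2632 px tall (4760 / 1.900).
3570 − 2505.2632 = 1064.7368 px of bars.
Across the 4760-px span: 1064.7368 × 4760 ≈ 5068147 px.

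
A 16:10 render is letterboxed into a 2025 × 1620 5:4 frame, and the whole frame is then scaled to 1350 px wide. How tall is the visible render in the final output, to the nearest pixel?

At 2025×1620 the render is width-limited, so height = 2025 × 10/16 ≈ 1265.62 px.
Scaling 2025 → 1350 is ×0.6667, so the height becomes 1265.62 × 0.6667 ≈ 843.75 px.

844 px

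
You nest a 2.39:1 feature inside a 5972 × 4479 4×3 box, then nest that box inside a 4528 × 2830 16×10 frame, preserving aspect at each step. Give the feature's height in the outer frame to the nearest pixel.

1579 px

2.39:1 in 5972×4479: fills the width, so the feature is 5972.00 × 2498.74.
The 4×3 canvas is height-limited in 4528×2830, giving 3773.33 × 2830.00; scale factor 0.6318.
Applying the same ×0.6318: 2498.74 → 1578.80.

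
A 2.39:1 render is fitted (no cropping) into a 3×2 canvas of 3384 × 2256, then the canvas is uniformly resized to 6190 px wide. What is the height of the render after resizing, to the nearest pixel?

At 3384×2256 the render is width-limited, so height = 3384 / 2.390 ≈ 1415.90 px.
Scaling 3384 → 6190 is ×1.8292, so the height becomes 1415.90 × 1.8292 ≈ 2589.96 px.

2590 px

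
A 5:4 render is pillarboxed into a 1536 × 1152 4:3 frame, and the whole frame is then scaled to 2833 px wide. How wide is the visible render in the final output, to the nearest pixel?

At 1536×1152 the render is height-limited, so width = 1152 × 5/4 ≈ 1440.00 px.
Resizing to 2833 px wide multiplies everything by 1.8444: 1440.00 → 2655.94 px.

2656 px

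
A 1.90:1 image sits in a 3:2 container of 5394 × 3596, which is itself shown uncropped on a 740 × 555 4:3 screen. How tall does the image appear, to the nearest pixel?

First fit — 1.90:1 into 5394×3596 spans the width: 5394.00 × 2838.95.
Second fit — the 3:2 canvas into 740×555 spans the width: 740.00 × 493.33 (×0.1372 from 5394×3596).
The image scales with it: height 2838.95 × 0.1372 ≈ 389.47.

389 px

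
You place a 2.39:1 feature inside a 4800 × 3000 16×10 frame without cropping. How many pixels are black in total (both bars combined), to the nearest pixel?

Since 2.390 > 1.600, the feature is width-limited.
The feature is 4800 / 2.390 ≈ 2008.3682 px tall.
Leftover height: 3000 − 2008.3682 = 991.6318 px.
That's 991.6318 × 4800 ≈ 4759833 black pixels.

4759833 pixels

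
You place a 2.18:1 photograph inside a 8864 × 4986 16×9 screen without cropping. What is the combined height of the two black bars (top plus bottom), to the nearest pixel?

920 px

Since 2.180 > 1.778, the photograph is width-limited.
That makes the image 4066.06 px tall (8864 / 2.180).
Leftover height: 4986 − 4066.06 = 919.94 px.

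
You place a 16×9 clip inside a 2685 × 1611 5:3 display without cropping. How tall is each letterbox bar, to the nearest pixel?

16×9 (1.778) > 5:3 (1.667), so the clip fills the width.
That makes the image 1510.31 px tall (2685 × 9/16).
Black = 1611 − 1510.31 = 100.69 px, or 50.34 per bar.

50 px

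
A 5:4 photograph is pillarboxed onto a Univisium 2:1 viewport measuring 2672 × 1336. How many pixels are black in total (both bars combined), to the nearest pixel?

1338672 pixels

5:4 is narrower than Univisium 2:1, so it spans the full height.
That makes the image 1670.0000 px wide (1336 × 5/4).
Black = 2672 − 1670.0000 = 1002.0000 px.
That's 1002.0000 × 1336 ≈ 1338672 black pixels.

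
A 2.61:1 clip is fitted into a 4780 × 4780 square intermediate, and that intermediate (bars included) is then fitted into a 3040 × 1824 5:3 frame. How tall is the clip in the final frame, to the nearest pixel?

Inside the 4780×4780 canvas the clip is width-limited at 4780.00 × 1831.42.
The square canvas is height-limited in 3040×1824, giving 1824.00 × 1824.00; scale factor 0.3816.
The clip scales with it: height 1831.42 × 0.3816 ≈ 698.85.

699 px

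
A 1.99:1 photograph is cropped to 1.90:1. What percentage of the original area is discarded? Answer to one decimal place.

Going from 1.99:1 to 1.90:1 means cutting width while keeping height.
Fraction kept = (1.900)/(1.990) ≈ 95.48%, so 4.52% is lost.

4.5%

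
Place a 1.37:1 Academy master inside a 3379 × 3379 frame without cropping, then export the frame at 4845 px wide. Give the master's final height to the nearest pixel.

3536 px

Fitted into 3379×3379, the master spans the width; its height is 3379 / 1.370 ≈ 2466.42 px.
Resizing to 4845 px wide multiplies everything by 1.4339: 2466.42 → 3536.50 px.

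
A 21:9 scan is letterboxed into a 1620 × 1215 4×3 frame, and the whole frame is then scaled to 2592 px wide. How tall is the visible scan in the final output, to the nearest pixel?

1111 px

In the 1620×1215 frame the scan fills the width: height = 1620 × 9/21 ≈ 694.29 px.
The frame scales by 2592/1620 = 1.6000; 694.29 × 1.6000 ≈ 1110.86 px.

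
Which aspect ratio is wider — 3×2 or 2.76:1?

3×2 = 1.5 and 2.76; 2.76 > 1.5.

2.76:1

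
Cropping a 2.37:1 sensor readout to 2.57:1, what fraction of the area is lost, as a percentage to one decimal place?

7.8%

2.57:1 is wider than 2.37:1, so the crop keeps the full width and trims the height.
(2.370)/(2.570) ≈ 0.922 of the area survives, leaving 7.78% discarded.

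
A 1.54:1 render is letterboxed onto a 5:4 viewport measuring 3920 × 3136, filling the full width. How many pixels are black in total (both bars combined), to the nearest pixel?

The render is 3920 / 1.540 ≈ 2545.4545 px tall.
Black = 3136 − 2545.4545 = 590.5455 px.
That's 590.5455 × 3920 ≈ 2314938 black pixels.

2314938 pixels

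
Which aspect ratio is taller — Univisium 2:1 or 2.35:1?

Univisium 2:1 = 2 and 2.35; 2.35 > 2. The smaller width-to-height ratio is the taller frame.

Univisium 2:1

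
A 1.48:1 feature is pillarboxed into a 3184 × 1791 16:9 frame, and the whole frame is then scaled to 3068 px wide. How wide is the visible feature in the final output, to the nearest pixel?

In the 3184×1791 frame the feature fills the height: width = 1791 × 1.480 ≈ 2650.68 px.
The frame scales by 3068/3184 = 0.9636; 2650.68 × 0.9636 ≈ 2554.11 px.

2554 px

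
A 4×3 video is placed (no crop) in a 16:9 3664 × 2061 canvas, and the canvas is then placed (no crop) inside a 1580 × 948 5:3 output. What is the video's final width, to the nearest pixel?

1185 px

4×3 in 3664×2061: fills the height, so the video is 2748.00 × 2061.00.
Second fit — the 16:9 canvas into 1580×948 spans the width: 1580.00 × 888.75 (×0.4312 from 3664×2061).
The video scales with it: width 2748.00 × 0.4312 ≈ 1185.00.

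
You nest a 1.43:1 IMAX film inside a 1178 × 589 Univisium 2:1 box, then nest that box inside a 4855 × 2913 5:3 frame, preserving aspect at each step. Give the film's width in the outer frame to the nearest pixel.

3471 px

1.43:1 IMAX in 1178×589: fills the height, so the film is 842.27 × 589.00.
Second fit — the Univisium 2:1 canvas into 4855×2913 spans the width: 4855.00 × 2427.50 (×4.1214 from 1178×589).
Applying the same ×4.1214: 842.27 → 3471.32.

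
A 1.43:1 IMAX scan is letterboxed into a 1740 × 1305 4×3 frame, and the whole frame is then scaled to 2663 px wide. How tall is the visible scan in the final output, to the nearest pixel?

1862 px

At 1740×1305 the scan is width-limited, so height = 1740 / 1.430 ≈ 1216.78 px.
Scaling 1740 → 2663 is ×1.5305, so the height becomes 1216.78 × 1.5305 ≈ 1862.24 px.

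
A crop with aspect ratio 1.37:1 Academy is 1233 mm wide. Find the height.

Height = 1233 / 1.370 = 900.

900 mm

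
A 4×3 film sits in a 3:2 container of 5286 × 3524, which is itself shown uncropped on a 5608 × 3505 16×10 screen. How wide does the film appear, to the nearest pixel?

Inside the 5286×3524 canvas the film is height-limited at 4698.67 × 3524.00.
The 3:2 canvas is height-limited in 5608×3505, giving 5257.50 × 3505.00; scale factor 0.9946.
The film scales with it: width 4698.67 × 0.9946 ≈ 4673.33.

4673 px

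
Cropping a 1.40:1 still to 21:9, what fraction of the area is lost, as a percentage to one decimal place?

40.0%

The width stays; only height is cut (since 21:9 is wider than 1.40:1).
(1.400)/(2.333) ≈ 0.600 of the area survives, leaving 40.00% discarded.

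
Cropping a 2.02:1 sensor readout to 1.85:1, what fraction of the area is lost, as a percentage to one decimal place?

8.4%

The height stays; only width is cut (since 1.85:1 is narrower than 2.02:1).
(1.850)/(2.020) ≈ 0.916 of the area survives, leaving 8.42% discarded.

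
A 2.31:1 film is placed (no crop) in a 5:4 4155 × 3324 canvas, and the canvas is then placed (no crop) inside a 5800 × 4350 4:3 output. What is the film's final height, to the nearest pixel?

2354 px

2.31:1 in 4155×3324: fills the width, so the film is 4155.00 × 1798.70.
Second fit — the 5:4 canvas into 5800×4350 spans the height: 5437.50 × 4350.00 (×1.3087 from 4155×3324).
Applying the same ×1.3087: 1798.70 → 2353.90.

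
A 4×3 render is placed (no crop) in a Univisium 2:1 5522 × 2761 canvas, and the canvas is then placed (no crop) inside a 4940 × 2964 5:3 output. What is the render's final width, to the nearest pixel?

3293 px

Inside the 5522×2761 canvas the render is height-limited at 3681.33 × 2761.00.
Univisium 2:1 in 4940×2964: fills the width, so the intermediate becomes 4940.00 × 2470.00 — a scale of ×0.8946.
Applying the same ×0.8946: 3681.33 → 3293.33.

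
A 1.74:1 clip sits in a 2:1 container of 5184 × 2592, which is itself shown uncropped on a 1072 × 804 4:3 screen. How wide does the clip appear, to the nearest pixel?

933 px

Inside the 5184×2592 canvas the clip is height-limited at 4510.08 × 2592.00.
Second fit — the 2:1 canvas into 1072×804 spans the width: 1072.00 × 536.00 (×0.2068 from 5184×2592).
Applying the same ×0.2068: 4510.08 → 932.64.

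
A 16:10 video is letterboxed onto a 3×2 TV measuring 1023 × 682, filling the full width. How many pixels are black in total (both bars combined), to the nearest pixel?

43605 pixels

That makes the image 639.3750 px tall (1023 × 10/16).
Black = 682 − 639.3750 = 42.6250 px.
That's 42.6250 × 1023 ≈ 43605 black pixels.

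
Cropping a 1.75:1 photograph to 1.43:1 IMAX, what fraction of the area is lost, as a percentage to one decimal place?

18.3%

Going from 1.75:1 to 1.43:1 IMAX means cutting width while keeping height.
(1.430)/(1.750) ≈ 0.817 of the area survives, leaving 18.29% discarded.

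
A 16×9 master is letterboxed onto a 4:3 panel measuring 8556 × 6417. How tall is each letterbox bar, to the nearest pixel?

802 px

Since 1.778 > 1.333, the master is width-limited.
That makes the image 4812.75 px tall (8556 × 9/16).
Black = 6417 − 4812.75 = 1604.25 px, or 802.12 per bar.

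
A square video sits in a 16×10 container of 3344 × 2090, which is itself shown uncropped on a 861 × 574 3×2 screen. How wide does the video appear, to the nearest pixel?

538 px

Inside the 3344×2090 canvas the video is height-limited at 2090.00 × 2090.00.
The 16×10 canvas is width-limited in 861×574, giving 861.00 × 538.12; scale factor 0.2575.
Applying the same ×0.2575: 2090.00 → 538.12.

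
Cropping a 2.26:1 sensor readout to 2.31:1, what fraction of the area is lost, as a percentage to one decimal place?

The width stays; only height is cut (since 2.31:1 is wider than 2.26:1).
(2.260)/(2.310) ≈ 0.978 of the area survives, leaving 2.16% discarded.

2.2%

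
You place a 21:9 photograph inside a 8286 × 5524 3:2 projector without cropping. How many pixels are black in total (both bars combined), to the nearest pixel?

16347094 pixels

Since 2.333 > 1.500, the photograph is width-limited.
Content height = 8286 × 9/21 ≈ 3551.1429 px.
Leftover height: 5524 − 3551.1429 = 1972.8571 px.
Bar area = 1972.8571 × 8286 ≈ 16347094 px.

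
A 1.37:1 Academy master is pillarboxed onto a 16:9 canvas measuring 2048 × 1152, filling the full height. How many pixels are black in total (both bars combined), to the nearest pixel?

541164 pixels

That makes the image 1578.2400 px wide (1152 × 1.370).
Leftover width: 2048 − 1578.2400 = 469.7600 px.
That's 469.7600 × 1152 ≈ 541164 black pixels.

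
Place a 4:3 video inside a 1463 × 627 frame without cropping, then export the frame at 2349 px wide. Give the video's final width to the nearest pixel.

At 1463×627 the video is height-limited, so width = 627 × 4/3 ≈ 836.00 px.
Resizing to 2349 px wide multiplies everything by 1.6056: 836.00 → 1342.29 px.

1342 px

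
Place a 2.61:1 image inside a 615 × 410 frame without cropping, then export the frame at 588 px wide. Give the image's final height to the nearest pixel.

At 615×410 the image is width-limited, so height = 615 / 2.610 ≈ 235.63 px.
Resizing to 588 px wide multiplies everything by 0.9561: 235.63 → 225.29 px.

225 px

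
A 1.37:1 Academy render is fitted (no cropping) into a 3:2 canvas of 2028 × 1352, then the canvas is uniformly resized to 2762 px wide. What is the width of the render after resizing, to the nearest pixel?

Fitted into 2028×1352, the render spans the height; its width is 1352 × 1.370 ≈ 1852.24 px.
Scaling 2028 → 2762 is ×1.3619, so the width becomes 1852.24 × 1.3619 ≈ 2522.63 px.

2523 px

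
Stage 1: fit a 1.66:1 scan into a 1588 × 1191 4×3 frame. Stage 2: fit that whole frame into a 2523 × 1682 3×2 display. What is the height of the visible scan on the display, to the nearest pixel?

1351 px

First fit — 1.66:1 into 1588×1191 spans the width: 1588.00 × 956.63.
The 4×3 canvas is height-limited in 2523×1682, giving 2242.67 × 1682.00; scale factor 1.4123.
Applying the same ×1.4123: 956.63 → 1351.00.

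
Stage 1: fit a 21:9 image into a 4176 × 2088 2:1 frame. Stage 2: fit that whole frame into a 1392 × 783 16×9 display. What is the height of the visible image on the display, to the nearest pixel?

597 px

First fit — 21:9 into 4176×2088 spans the width: 4176.00 × 1789.71.
The 2:1 canvas is width-limited in 1392×783, giving 1392.00 × 696.00; scale factor 0.3333.
Applying the same ×0.3333: 1789.71 → 596.57.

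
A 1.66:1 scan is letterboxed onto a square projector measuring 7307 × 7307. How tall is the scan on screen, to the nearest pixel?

4402 px

Since 1.660 > 1.000, the scan is width-limited.
Content height = 7307 / 1.660 ≈ 4401.81 px.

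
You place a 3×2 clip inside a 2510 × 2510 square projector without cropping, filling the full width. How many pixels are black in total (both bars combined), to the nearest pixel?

The clip is 2510 × 2/3 ≈ 1673.3333 px tall.
2510 − 1673.3333 = 836.6667 px of bars.
Across the 2510-px span: 836.6667 × 2510 ≈ 2100033 px.

2100033 pixels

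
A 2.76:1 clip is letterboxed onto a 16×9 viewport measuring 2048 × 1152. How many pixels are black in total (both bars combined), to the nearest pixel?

2.76:1 is wider than 16×9, so it spans the full width.
That makes the image 742.0290 px tall (2048 / 2.760).
Black = 1152 − 742.0290 = 409.9710 px.
That's 409.9710 × 2048 ≈ 839621 black pixels.

839621 pixels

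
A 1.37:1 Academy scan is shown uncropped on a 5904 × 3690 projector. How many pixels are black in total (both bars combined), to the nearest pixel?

Since 1.370 < 1.600, the scan is height-limited.
That makes the image 5055.3000 px wide (3690 × 1.370).
Leftover width: 5904 − 5055.3000 = 848.7000 px.
Bar area = 848.7000 × 3690 ≈ 3131703 px.

3131703 pixels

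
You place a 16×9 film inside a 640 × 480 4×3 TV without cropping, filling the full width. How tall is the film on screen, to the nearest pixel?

That makes the image 360.00 px tall (640 × 9/16).

360 px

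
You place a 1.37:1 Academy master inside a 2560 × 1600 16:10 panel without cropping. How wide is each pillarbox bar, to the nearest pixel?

Since 1.370 < 1.600, the master is height-limited.
Content width = 1600 × 1.370 ≈ 2192.00 px.
Leftover width: 2560 − 2192.00 = 368.00 px → 184.00 each side.

184 px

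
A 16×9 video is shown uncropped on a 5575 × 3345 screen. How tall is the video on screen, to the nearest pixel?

16×9 is wider than 5:3, so it spans the full width.
Content height = 5575 × 9/16 ≈ 3135.94 px.

3136 px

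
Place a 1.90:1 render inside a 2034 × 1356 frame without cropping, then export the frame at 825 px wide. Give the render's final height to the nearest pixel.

434 px

Fitted into 2034×1356, the render spans the width; its height is 2034 / 1.900 ≈ 1070.53 px.
The frame scales by 825/2034 = 0.4056; 1070.53 × 0.4056 ≈ 434.21 px.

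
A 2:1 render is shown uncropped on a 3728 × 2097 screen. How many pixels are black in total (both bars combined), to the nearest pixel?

868624 pixels

Since 2.000 > 1.778, the render is width-limited.
That makes the image 1864.0000 px tall (3728 × 1/2).
2097 − 1864.0000 = 233.0000 px of bars.
Bar area = 233.0000 × 3728 ≈ 868624 px.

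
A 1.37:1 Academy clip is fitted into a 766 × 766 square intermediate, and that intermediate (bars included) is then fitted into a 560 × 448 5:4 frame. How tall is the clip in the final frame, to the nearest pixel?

327 px

First fit — 1.37:1 Academy into 766×766 spans the width: 766.00 × 559.12.
Second fit — the square canvas into 560×448 spans the height: 448.00 × 448.00 (×0.5849 from 766×766).
The clip scales with it: height 559.12 × 0.5849 ≈ 327.01.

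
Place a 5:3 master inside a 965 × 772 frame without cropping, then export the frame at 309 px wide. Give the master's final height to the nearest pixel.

185 px

At 965×772 the master is width-limited, so height = 965 × 3/5 ≈ 579.00 px.
Resizing to 309 px wide multiplies everything by 0.3202: 579.00 → 185.40 px.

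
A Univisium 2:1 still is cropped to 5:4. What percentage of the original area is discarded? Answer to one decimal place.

Going from Univisium 2:1 to 5:4 means cutting width while keeping height.
Area ratio = (1.250)/(2.000) = 62.50%; the remaining 37.50% is cropped out.

37.5%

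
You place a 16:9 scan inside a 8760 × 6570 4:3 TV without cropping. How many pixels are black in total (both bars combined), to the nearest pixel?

16:9 (1.778) > 4:3 (1.333), so the scan fills the width.
That makes the image 4927.5000 px tall (8760 × 9/16).
6570 − 4927.5000 = 1642.5000 px of bars.
Across the 8760-px span: 1642.5000 × 8760 ≈ 14388300 px.

14388300 pixels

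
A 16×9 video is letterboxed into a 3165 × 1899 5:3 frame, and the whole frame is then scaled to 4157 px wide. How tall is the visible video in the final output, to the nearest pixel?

2338 px

Fitted into 3165×1899, the video spans the width; its height is 3165 × 9/16 ≈ 1780.31 px.
Scaling 3165 → 4157 is ×1.3134, so the height becomes 1780.31 × 1.3134 ≈ 2338.31 px.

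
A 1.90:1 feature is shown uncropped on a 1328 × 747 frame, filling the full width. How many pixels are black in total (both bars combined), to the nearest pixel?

63814 pixels

Content height = 1328 / 1.900 ≈ 698.9474 px.
Black = 747 − 698.9474 = 48.0526 px.
That's 48.0526 × 1328 ≈ 63814 black pixels.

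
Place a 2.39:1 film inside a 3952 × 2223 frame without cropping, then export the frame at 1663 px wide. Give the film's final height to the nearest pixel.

At 3952×2223 the film is width-limited, so height = 3952 / 2.390 ≈ 1653.56 px.
Resizing to 1663 px wide multiplies everything by 0.4208: 1653.56 → 695.82 px.

696 px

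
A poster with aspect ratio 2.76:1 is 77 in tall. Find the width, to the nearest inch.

213 in

At 2.76:1, 77 × 2.760 ≈ 212.52.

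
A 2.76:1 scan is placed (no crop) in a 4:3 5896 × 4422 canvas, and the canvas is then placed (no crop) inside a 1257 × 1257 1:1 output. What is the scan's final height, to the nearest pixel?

2.76:1 in 5896×4422: fills the width, so the scan is 5896.00 × 2136.23.
Second fit — the 4:3 canvas into 1257×1257 spans the width: 1257.00 × 942.75 (×0.2132 from 5896×4422).
So the scan's height is 2136.23 × 0.2132 ≈ 455.43.

455 px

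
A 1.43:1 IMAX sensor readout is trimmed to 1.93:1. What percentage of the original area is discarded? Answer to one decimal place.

Going from 1.43:1 IMAX to 1.93:1 means cutting height while keeping width.
(1.430)/(1.930) ≈ 0.741 of the area survives, leaving 25.91% discarded.

25.9%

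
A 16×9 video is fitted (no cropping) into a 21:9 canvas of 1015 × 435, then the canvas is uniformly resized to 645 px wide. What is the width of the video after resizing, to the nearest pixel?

491 px

Fitted into 1015×435, the video spans the height; its width is 435 × 16/9 ≈ 773.33 px.
Resizing to 645 px wide multiplies everything by 0.6355: 773.33 → 491.43 px.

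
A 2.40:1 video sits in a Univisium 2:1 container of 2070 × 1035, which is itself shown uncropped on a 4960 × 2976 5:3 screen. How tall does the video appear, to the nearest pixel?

2067 px

Inside the 2070×1035 canvas the video is width-limited at 2070.00 × 862.50.
Univisium 2:1 in 4960×2976: fills the width, so the intermediate becomes 4960.00 × 2480.00 — a scale of ×2.3961.
Applying the same ×2.3961: 862.50 → 2066.67.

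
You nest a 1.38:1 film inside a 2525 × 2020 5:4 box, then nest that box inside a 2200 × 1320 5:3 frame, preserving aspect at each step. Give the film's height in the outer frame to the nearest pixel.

1196 px

First fit — 1.38:1 into 2525×2020 spans the width: 2525.00 × 1829.71.
The 5:4 canvas is height-limited in 2200×1320, giving 1650.00 × 1320.00; scale factor 0.6535.
The film scales with it: height 1829.71 × 0.6535 ≈ 1195.65.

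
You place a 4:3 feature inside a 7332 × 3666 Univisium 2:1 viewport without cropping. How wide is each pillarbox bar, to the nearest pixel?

Since 1.333 < 2.000, the feature is height-limited.
Content width = 3666 × 4/3 ≈ 4888.00 px.
7332 − 4888.00 = 2444.00 px of bars (1222.00 each).

1222 px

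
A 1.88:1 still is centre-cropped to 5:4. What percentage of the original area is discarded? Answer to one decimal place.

Going from 1.88:1 to 5:4 means cutting width while keeping height.
Fraction kept = (1.250)/(1.880) ≈ 66.49%, so 33.51% is lost.

33.5%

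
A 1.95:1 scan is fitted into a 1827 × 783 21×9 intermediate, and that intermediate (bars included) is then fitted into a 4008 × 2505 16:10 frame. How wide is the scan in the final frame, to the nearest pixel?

3350 px

Inside the 1827×783 canvas the scan is height-limited at 1526.85 × 783.00.
21×9 in 4008×2505: fills the width, so the intermediate becomes 4008.00 × 1717.71 — a scale of ×2.1938.
So the scan's width is 1526.85 × 2.1938 ≈ 3349.54.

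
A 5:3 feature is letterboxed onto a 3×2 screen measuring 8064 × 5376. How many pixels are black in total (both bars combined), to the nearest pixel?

4335206 pixels

5:3 (1.667) > 3×2 (1.500), so the feature fills the width.
The feature is 8064 × 3/5 ≈ 4838.4000 px tall.
Leftover height: 5376 − 4838.4000 = 537.6000 px.
Across the 8064-px span: 537.6000 × 8064 ≈ 4335206 px.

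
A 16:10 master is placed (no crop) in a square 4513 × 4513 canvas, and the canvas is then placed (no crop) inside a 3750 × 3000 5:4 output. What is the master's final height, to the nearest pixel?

1875 px

First fit — 16:10 into 4513×4513 spans the width: 4513.00 × 2820.62.
The square canvas is height-limited in 3750×3000, giving 3000.00 × 3000.00; scale factor 0.6647.
So the master's height is 2820.62 × 0.6647 ≈ 1875.00.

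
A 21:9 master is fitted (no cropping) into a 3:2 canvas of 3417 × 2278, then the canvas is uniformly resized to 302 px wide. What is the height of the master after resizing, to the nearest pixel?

Fitted into 3417×2278, the master spans the width; its height is 3417 × 9/21 ≈ 1464.43 px.
Resizing to 302 px wide multiplies everything by 0.0884: 1464.43 → 129.43 px.

129 px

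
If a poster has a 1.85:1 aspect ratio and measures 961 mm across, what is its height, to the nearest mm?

Height = 961 / 1.850 = 519.46.

519 mm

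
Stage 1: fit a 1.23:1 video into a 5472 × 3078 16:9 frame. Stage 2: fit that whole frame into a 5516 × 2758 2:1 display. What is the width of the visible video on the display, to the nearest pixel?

3392 px

1.23:1 in 5472×3078: fills the height, so the video is 3785.94 × 3078.00.
Second fit — the 16:9 canvas into 5516×2758 spans the height: 4903.11 × 2758.00 (×0.8960 from 5472×3078).
Applying the same ×0.8960: 3785.94 → 3392.34.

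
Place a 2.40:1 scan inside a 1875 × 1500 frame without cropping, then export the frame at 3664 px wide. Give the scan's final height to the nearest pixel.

Fitted into 1875×1500, the scan spans the width; its height is 1875 / 2.400 ≈ 781.25 px.
Resizing to 3664 px wide multiplies everything by 1.9541: 781.25 → 1526.67 px.

1527 px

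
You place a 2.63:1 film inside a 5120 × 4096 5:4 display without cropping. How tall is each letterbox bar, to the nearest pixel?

1075 px

2.63:1 is wider than 5:4, so it spans the full width.
Content height = 5120 / 2.630 ≈ 1946.77 px.
Leftover height: 4096 − 1946.77 = 2149.23 px → 1074.62 each side.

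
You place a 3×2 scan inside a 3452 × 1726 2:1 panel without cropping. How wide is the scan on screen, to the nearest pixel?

2589 px

3×2 (1.500) < 2:1 (2.000), so the scan fills the height.
That makes the image 2589.00 px wide (1726 × 3/2).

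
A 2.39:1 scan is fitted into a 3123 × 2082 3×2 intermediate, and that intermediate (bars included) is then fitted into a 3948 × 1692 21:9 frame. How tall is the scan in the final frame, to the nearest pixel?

First fit — 2.39:1 into 3123×2082 spans the width: 3123.00 × 1306.69.
3×2 in 3948×1692: fills the height, so the intermediate becomes 2538.00 × 1692.00 — a scale of ×0.8127.
The scan scales with it: height 1306.69 × 0.8127 ≈ 1061.92.

1062 px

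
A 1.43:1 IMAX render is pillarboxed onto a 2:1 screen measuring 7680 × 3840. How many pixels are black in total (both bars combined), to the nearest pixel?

8404992 pixels

Since 1.430 < 2.000, the render is height-limited.
That makes the image 5491.2000 px wide (3840 × 1.430).
7680 − 5491.2000 = 2188.8000 px of bars.
That's 2188.8000 × 3840 ≈ 8404992 black pixels.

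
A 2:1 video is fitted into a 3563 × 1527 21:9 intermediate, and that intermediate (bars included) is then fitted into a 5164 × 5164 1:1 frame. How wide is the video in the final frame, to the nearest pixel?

First fit — 2:1 into 3563×1527 spans the height: 3054.00 × 1527.00.
Second fit — the 21:9 canvas into 5164×5164 spans the width: 5164.00 × 2213.14 (×1.4493 from 3563×1527).
Applying the same ×1.4493: 3054.00 → 4426.29.

4426 px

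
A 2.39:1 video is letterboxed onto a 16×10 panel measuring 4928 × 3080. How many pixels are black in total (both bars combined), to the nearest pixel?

5017075 pixels

2.39:1 (2.390) > 16×10 (1.600), so the video fills the width.
The video is 4928 / 2.390 ≈ 2061.9247 px tall.
Leftover height: 3080 − 2061.9247 = 1018.0753 px.
Bar area = 1018.0753 × 4928 ≈ 5017075 px.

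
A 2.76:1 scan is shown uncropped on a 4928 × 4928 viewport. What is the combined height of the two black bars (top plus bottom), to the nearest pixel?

2.76:1 is wider than square, so it spans the full width.
Content height = 4928 / 2.760 ≈ 1785.51 px.
4928 − 1785.51 = 3142.49 px of bars.

3142 px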